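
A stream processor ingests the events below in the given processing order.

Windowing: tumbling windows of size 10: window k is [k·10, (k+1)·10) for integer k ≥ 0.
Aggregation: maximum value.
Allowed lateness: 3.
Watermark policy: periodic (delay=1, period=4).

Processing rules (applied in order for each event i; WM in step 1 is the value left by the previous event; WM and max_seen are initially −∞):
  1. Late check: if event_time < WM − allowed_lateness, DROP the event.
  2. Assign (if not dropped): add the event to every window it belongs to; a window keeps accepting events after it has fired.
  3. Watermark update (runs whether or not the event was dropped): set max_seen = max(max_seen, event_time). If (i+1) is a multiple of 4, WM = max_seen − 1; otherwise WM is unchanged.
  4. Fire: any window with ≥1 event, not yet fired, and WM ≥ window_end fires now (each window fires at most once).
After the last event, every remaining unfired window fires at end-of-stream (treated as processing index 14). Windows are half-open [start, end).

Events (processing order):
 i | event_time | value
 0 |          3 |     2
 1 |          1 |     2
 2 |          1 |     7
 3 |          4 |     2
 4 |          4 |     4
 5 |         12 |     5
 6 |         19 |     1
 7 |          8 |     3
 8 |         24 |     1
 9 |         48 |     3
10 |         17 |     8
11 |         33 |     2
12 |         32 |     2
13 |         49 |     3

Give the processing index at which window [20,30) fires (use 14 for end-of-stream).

11

i=0 t=3 v=2: → [0,10); WM=−∞
i=1 t=1 v=2: → [0,10); WM=−∞
i=2 t=1 v=7: → [0,10); WM=−∞
i=3 t=4 v=2: → [0,10); WM=3
i=4 t=4 v=4: → [0,10); WM=3
i=5 t=12 v=5: → [10,20); WM=3
i=6 t=19 v=1: → [10,20); WM=3
i=7 t=8 v=3: → [0,10); WM=18; [0,10) fires=7
i=8 t=24 v=1: → [20,30); WM=18
i=9 t=48 v=3: → [40,50); WM=18
i=10 t=17 v=8: → [10,20); WM=18
i=11 t=33 v=2: → [30,40); WM=47; [10,20) fires=8 [20,30) fires=1 [30,40) fires=2
i=12 t=32 v=2: DROP (t<47-3); WM=47
i=13 t=49 v=3: → [40,50); WM=47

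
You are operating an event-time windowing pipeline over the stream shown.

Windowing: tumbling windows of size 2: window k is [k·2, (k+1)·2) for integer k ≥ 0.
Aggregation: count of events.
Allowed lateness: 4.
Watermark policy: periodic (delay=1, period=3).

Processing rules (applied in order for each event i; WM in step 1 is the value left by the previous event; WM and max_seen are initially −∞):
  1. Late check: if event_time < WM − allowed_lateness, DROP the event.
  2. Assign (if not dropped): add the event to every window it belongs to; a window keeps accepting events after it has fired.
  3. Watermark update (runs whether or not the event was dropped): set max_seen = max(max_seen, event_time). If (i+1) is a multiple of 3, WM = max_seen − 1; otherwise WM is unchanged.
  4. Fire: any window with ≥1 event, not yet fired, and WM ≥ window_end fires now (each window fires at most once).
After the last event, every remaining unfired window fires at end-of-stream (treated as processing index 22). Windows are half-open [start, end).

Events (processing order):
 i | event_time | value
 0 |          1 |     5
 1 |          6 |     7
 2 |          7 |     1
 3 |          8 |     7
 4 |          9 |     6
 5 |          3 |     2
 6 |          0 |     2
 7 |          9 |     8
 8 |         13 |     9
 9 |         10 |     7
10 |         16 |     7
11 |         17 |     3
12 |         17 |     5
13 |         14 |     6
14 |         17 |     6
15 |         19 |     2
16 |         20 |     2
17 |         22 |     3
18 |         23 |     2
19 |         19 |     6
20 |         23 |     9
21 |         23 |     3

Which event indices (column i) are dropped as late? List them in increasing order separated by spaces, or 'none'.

i=0 t=1 v=5: → [0,2); WM=−∞
i=1 t=6 v=7: → [6,8); WM=−∞
i=2 t=7 v=1: → [6,8); WM=6; [0,2) fires=1
i=3 t=8 v=7: → [8,10); WM=6
i=4 t=9 v=6: → [8,10); WM=6
i=5 t=3 v=2: → [2,4); WM=8; [2,4) fires=1 [6,8) fires=2
i=6 t=0 v=2: DROP (t<8-4); WM=8
i=7 t=9 v=8: → [8,10); WM=8
i=8 t=13 v=9: → [12,14); WM=12; [8,10) fires=3
i=9 t=10 v=7: → [10,12); WM=12; [10,12) fires=1
i=10 t=16 v=7: → [16,18); WM=12
i=11 t=17 v=3: → [16,18); WM=16; [12,14) fires=1
i=12 t=17 v=5: → [16,18); WM=16
i=13 t=14 v=6: → [14,16); WM=16; [14,16) fires=1
i=14 t=17 v=6: → [16,18); WM=16
i=15 t=19 v=2: → [18,20); WM=16
i=16 t=20 v=2: → [20,22); WM=16
i=17 t=22 v=3: → [22,24); WM=21; [16,18) fires=4 [18,20) fires=1
i=18 t=23 v=2: → [22,24); WM=21
i=19 t=19 v=6: → [18,20); WM=21
i=20 t=23 v=9: → [22,24); WM=22; [20,22) fires=1
i=21 t=23 v=3: → [22,24); WM=22

6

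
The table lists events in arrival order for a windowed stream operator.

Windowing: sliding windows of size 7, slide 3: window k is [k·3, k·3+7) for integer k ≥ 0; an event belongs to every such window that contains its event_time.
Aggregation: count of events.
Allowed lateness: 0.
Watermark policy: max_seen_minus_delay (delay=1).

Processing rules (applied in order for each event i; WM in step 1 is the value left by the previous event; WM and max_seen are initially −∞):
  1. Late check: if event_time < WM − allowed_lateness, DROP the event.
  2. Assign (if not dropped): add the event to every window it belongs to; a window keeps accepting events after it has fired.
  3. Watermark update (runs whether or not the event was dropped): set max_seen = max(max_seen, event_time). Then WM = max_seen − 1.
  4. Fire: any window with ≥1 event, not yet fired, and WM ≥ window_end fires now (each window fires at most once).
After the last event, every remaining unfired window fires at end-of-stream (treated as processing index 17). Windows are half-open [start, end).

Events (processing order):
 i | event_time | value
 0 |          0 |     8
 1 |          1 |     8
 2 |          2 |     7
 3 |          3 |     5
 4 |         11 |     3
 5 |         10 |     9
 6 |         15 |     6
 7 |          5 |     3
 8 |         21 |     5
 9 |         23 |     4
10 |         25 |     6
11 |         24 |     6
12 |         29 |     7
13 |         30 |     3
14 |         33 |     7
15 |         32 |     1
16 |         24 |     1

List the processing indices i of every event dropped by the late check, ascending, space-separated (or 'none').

7 16

i=0 t=0 v=8: → [0,7); WM=-1
i=1 t=1 v=8: → [0,7); WM=0
i=2 t=2 v=7: → [0,7); WM=1
i=3 t=3 v=5: → [3,10),[0,7); WM=2
i=4 t=11 v=3: → [9,16),[6,13); WM=10; [0,7) fires=4 [3,10) fires=1
i=5 t=10 v=9: → [9,16),[6,13); WM=10
i=6 t=15 v=6: → [15,22),[12,19),[9,16); WM=14; [6,13) fires=2
i=7 t=5 v=3: DROP (t<14-0); WM=14
i=8 t=21 v=5: → [21,28),[18,25),[15,22); WM=20; [9,16) fires=3 [12,19) fires=1
i=9 t=23 v=4: → [21,28),[18,25); WM=22; [15,22) fires=2
i=10 t=25 v=6: → [24,31),[21,28); WM=24
i=11 t=24 v=6: → [24,31),[21,28),[18,25); WM=24
i=12 t=29 v=7: → [27,34),[24,31); WM=28; [18,25) fires=3 [21,28) fires=4
i=13 t=30 v=3: → [30,37),[27,34),[24,31); WM=29
i=14 t=33 v=7: → [33,40),[30,37),[27,34); WM=32; [24,31) fires=4
i=15 t=32 v=1: → [30,37),[27,34); WM=32
i=16 t=24 v=1: DROP (t<32-0); WM=32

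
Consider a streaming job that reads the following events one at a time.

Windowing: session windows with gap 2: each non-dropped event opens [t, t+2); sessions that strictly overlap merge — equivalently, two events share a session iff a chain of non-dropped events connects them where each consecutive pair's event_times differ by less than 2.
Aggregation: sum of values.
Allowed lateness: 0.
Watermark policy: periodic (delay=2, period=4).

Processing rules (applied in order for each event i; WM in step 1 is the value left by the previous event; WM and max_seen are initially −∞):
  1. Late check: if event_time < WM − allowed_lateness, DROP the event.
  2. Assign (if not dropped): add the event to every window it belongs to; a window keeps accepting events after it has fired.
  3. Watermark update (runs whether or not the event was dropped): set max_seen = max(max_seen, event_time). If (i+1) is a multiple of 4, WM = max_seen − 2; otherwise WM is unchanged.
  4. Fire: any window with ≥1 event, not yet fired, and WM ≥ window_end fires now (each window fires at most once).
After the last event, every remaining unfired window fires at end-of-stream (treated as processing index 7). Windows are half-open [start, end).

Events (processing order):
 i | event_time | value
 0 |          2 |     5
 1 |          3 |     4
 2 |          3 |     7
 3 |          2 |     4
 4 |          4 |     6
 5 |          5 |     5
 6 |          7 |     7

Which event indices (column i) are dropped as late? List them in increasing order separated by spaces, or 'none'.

i=0 t=2 v=5: → [2,4); WM=−∞
i=1 t=3 v=4: → [2,5); WM=−∞
i=2 t=3 v=7: → [2,5); WM=−∞
i=3 t=2 v=4: → [2,5); WM=1
i=4 t=4 v=6: → [2,6); WM=1
i=5 t=5 v=5: → [2,7); WM=1
i=6 t=7 v=7: → [7,9); WM=1

none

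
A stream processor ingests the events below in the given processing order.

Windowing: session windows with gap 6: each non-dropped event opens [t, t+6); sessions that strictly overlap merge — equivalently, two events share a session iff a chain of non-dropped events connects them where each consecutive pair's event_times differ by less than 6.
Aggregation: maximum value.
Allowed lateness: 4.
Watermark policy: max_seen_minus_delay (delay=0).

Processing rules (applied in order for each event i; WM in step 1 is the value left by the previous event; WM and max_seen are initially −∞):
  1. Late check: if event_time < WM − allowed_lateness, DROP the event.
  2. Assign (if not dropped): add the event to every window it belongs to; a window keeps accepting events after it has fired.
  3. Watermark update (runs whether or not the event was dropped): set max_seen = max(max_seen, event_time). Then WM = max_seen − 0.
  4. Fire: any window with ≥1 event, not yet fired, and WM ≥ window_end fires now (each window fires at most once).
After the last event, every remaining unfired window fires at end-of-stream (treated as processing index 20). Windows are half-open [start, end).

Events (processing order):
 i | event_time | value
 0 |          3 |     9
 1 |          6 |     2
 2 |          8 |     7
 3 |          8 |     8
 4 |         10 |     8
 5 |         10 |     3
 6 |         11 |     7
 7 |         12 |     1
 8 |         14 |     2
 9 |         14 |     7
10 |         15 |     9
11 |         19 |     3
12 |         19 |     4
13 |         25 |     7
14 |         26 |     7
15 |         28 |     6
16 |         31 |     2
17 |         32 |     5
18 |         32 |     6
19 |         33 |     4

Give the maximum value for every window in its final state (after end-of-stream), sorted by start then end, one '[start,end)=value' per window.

[3,25)=9 [25,39)=7

i=0 t=3 v=9: → [3,9); WM=3
i=1 t=6 v=2: → [3,12); WM=6
i=2 t=8 v=7: → [3,14); WM=8
i=3 t=8 v=8: → [3,14); WM=8
i=4 t=10 v=8: → [3,16); WM=10
i=5 t=10 v=3: → [3,16); WM=10
i=6 t=11 v=7: → [3,17); WM=11
i=7 t=12 v=1: → [3,18); WM=12
i=8 t=14 v=2: → [3,20); WM=14
i=9 t=14 v=7: → [3,20); WM=14
i=10 t=15 v=9: → [3,21); WM=15
i=11 t=19 v=3: → [3,25); WM=19
i=12 t=19 v=4: → [3,25); WM=19
i=13 t=25 v=7: → [25,31); WM=25
i=14 t=26 v=7: → [25,32); WM=26
i=15 t=28 v=6: → [25,34); WM=28
i=16 t=31 v=2: → [25,37); WM=31
i=17 t=32 v=5: → [25,38); WM=32
i=18 t=32 v=6: → [25,38); WM=32
i=19 t=33 v=4: → [25,39); WM=33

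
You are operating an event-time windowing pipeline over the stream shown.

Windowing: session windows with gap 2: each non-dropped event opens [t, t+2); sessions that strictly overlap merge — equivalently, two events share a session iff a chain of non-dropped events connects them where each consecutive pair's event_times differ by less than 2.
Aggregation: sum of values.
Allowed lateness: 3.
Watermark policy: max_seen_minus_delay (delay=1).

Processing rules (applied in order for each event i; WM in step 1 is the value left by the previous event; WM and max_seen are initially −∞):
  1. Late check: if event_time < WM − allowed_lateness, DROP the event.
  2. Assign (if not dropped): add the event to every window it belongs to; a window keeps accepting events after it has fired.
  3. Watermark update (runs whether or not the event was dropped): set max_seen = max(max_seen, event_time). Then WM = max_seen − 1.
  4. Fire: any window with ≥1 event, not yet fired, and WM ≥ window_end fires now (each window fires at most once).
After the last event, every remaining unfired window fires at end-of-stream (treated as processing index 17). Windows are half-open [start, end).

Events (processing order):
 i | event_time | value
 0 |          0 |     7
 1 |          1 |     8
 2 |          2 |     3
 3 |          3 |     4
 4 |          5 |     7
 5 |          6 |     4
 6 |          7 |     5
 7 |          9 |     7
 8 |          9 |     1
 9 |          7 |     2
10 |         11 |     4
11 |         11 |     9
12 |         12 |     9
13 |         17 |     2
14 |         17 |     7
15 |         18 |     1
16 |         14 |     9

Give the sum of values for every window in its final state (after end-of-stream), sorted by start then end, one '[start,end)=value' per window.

[0,5)=22 [5,9)=18 [9,11)=8 [11,14)=22 [14,16)=9 [17,20)=10

i=0 t=0 v=7: → [0,2); WM=-1
i=1 t=1 v=8: → [0,3); WM=0
i=2 t=2 v=3: → [0,4); WM=1
i=3 t=3 v=4: → [0,5); WM=2
i=4 t=5 v=7: → [5,7); WM=4
i=5 t=6 v=4: → [5,8); WM=5
i=6 t=7 v=5: → [5,9); WM=6
i=7 t=9 v=7: → [9,11); WM=8
i=8 t=9 v=1: → [9,11); WM=8
i=9 t=7 v=2: → [5,9); WM=8
i=10 t=11 v=4: → [11,13); WM=10
i=11 t=11 v=9: → [11,13); WM=10
i=12 t=12 v=9: → [11,14); WM=11
i=13 t=17 v=2: → [17,19); WM=16
i=14 t=17 v=7: → [17,19); WM=16
i=15 t=18 v=1: → [17,20); WM=17
i=16 t=14 v=9: → [14,16); WM=17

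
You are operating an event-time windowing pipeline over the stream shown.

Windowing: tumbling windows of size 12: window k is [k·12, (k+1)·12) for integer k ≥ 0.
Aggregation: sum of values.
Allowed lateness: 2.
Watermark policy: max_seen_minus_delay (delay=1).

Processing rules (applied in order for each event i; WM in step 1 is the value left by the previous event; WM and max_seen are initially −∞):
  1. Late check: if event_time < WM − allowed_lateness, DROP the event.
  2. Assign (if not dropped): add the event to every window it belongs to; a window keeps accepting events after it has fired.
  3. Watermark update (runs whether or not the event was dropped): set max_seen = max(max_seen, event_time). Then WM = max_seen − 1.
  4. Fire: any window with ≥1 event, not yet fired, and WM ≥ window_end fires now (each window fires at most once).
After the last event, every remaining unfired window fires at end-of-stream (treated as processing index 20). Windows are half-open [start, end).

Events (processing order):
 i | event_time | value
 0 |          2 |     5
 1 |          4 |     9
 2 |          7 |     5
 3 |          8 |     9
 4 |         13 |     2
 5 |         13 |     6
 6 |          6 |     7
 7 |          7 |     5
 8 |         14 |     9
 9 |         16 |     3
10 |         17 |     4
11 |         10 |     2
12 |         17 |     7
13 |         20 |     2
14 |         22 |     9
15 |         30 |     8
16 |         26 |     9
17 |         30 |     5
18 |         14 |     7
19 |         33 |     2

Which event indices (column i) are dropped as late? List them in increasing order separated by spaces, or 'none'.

i=0 t=2 v=5: → [0,12); WM=1
i=1 t=4 v=9: → [0,12); WM=3
i=2 t=7 v=5: → [0,12); WM=6
i=3 t=8 v=9: → [0,12); WM=7
i=4 t=13 v=2: → [12,24); WM=12; [0,12) fires=28
i=5 t=13 v=6: → [12,24); WM=12
i=6 t=6 v=7: DROP (t<12-2); WM=12
i=7 t=7 v=5: DROP (t<12-2); WM=12
i=8 t=14 v=9: → [12,24); WM=13
i=9 t=16 v=3: → [12,24); WM=15
i=10 t=17 v=4: → [12,24); WM=16
i=11 t=10 v=2: DROP (t<16-2); WM=16
i=12 t=17 v=7: → [12,24); WM=16
i=13 t=20 v=2: → [12,24); WM=19
i=14 t=22 v=9: → [12,24); WM=21
i=15 t=30 v=8: → [24,36); WM=29; [12,24) fires=42
i=16 t=26 v=9: DROP (t<29-2); WM=29
i=17 t=30 v=5: → [24,36); WM=29
i=18 t=14 v=7: DROP (t<29-2); WM=29
i=19 t=33 v=2: → [24,36); WM=32

6 7 11 16 18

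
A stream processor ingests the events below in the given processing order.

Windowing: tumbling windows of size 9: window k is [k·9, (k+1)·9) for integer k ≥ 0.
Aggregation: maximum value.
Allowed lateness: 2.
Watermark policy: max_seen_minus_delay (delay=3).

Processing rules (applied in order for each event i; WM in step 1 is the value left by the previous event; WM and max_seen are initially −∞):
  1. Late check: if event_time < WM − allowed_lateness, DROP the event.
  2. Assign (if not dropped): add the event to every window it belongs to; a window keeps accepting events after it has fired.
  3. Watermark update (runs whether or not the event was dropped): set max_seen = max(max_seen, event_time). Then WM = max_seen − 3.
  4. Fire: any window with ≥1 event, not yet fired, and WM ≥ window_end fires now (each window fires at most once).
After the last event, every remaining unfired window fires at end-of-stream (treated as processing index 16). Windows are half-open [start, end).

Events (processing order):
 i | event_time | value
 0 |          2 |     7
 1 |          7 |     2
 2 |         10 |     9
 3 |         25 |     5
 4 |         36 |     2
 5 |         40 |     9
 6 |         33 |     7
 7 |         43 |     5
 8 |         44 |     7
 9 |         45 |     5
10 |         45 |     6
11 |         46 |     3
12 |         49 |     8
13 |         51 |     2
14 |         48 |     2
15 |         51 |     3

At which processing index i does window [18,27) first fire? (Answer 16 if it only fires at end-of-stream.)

i=0 t=2 v=7: → [0,9); WM=-1
i=1 t=7 v=2: → [0,9); WM=4
i=2 t=10 v=9: → [9,18); WM=7
i=3 t=25 v=5: → [18,27); WM=22; [0,9) fires=7 [9,18) fires=9
i=4 t=36 v=2: → [36,45); WM=33; [18,27) fires=5
i=5 t=40 v=9: → [36,45); WM=37
i=6 t=33 v=7: DROP (t<37-2); WM=37
i=7 t=43 v=5: → [36,45); WM=40
i=8 t=44 v=7: → [36,45); WM=41
i=9 t=45 v=5: → [45,54); WM=42
i=10 t=45 v=6: → [45,54); WM=42
i=11 t=46 v=3: → [45,54); WM=43
i=12 t=49 v=8: → [45,54); WM=46; [36,45) fires=9
i=13 t=51 v=2: → [45,54); WM=48
i=14 t=48 v=2: → [45,54); WM=48
i=15 t=51 v=3: → [45,54); WM=48

4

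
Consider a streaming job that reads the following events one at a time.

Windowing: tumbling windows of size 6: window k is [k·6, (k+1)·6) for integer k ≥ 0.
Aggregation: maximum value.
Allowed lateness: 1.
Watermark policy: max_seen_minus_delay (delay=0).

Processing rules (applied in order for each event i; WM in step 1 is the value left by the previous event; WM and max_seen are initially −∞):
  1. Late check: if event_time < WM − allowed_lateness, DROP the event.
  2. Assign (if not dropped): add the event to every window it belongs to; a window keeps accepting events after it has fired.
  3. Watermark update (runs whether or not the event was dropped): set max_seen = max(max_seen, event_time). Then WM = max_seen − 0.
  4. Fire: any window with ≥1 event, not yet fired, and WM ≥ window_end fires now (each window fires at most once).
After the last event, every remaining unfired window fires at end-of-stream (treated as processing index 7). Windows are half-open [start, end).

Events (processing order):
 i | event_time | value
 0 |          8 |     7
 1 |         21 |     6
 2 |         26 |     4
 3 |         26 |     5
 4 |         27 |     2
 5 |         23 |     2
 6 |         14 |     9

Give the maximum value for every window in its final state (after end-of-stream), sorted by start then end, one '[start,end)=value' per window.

i=0 t=8 v=7: → [6,12); WM=8
i=1 t=21 v=6: → [18,24); WM=21; [6,12) fires=7
i=2 t=26 v=4: → [24,30); WM=26; [18,24) fires=6
i=3 t=26 v=5: → [24,30); WM=26
i=4 t=27 v=2: → [24,30); WM=27
i=5 t=23 v=2: DROP (t<27-1); WM=27
i=6 t=14 v=9: DROP (t<27-1); WM=27

[6,12)=7 [18,24)=6 [24,30)=5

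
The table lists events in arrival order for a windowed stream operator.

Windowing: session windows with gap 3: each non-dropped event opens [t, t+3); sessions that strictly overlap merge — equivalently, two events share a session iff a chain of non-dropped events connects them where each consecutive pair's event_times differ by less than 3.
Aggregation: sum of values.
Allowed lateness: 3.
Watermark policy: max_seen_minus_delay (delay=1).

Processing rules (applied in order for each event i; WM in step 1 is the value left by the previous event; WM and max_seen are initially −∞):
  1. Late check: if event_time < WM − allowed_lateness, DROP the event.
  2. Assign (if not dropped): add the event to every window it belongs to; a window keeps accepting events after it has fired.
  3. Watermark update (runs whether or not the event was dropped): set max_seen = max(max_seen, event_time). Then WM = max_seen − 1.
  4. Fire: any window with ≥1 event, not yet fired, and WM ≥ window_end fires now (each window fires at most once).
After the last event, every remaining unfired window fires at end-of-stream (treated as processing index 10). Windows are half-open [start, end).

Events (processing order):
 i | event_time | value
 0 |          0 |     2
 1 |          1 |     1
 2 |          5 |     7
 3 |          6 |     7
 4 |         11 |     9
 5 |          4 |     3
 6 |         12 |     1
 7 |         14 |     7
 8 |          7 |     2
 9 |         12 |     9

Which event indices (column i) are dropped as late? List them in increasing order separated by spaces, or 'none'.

5 8

i=0 t=0 v=2: → [0,3); WM=-1
i=1 t=1 v=1: → [0,4); WM=0
i=2 t=5 v=7: → [5,8); WM=4
i=3 t=6 v=7: → [5,9); WM=5
i=4 t=11 v=9: → [11,14); WM=10
i=5 t=4 v=3: DROP (t<10-3); WM=10
i=6 t=12 v=1: → [11,15); WM=11
i=7 t=14 v=7: → [11,17); WM=13
i=8 t=7 v=2: DROP (t<13-3); WM=13
i=9 t=12 v=9: → [11,17); WM=13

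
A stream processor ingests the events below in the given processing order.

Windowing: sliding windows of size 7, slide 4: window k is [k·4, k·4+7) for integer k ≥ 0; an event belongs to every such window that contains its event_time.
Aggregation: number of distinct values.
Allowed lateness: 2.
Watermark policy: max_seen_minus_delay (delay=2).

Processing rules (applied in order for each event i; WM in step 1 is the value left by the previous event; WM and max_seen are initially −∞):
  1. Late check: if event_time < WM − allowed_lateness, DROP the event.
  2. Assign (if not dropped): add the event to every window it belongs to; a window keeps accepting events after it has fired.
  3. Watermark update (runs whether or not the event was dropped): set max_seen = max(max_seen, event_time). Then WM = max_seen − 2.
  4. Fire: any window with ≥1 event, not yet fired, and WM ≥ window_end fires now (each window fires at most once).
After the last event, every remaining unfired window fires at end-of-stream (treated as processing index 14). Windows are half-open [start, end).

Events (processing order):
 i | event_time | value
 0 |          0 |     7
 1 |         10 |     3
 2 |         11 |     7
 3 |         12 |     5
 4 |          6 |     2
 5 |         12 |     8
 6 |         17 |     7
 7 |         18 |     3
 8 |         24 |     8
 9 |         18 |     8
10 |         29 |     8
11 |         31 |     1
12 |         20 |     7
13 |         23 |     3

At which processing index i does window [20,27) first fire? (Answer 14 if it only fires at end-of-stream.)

i=0 t=0 v=7: → [0,7); WM=-2
i=1 t=10 v=3: → [8,15),[4,11); WM=8; [0,7) fires=1
i=2 t=11 v=7: → [8,15); WM=9
i=3 t=12 v=5: → [12,19),[8,15); WM=10
i=4 t=6 v=2: DROP (t<10-2); WM=10
i=5 t=12 v=8: → [12,19),[8,15); WM=10
i=6 t=17 v=7: → [16,23),[12,19); WM=15; [4,11) fires=1 [8,15) fires=4
i=7 t=18 v=3: → [16,23),[12,19); WM=16
i=8 t=24 v=8: → [24,31),[20,27); WM=22; [12,19) fires=4
i=9 t=18 v=8: DROP (t<22-2); WM=22
i=10 t=29 v=8: → [28,35),[24,31); WM=27; [16,23) fires=2 [20,27) fires=1
i=11 t=31 v=1: → [28,35); WM=29
i=12 t=20 v=7: DROP (t<29-2); WM=29
i=13 t=23 v=3: DROP (t<29-2); WM=29

10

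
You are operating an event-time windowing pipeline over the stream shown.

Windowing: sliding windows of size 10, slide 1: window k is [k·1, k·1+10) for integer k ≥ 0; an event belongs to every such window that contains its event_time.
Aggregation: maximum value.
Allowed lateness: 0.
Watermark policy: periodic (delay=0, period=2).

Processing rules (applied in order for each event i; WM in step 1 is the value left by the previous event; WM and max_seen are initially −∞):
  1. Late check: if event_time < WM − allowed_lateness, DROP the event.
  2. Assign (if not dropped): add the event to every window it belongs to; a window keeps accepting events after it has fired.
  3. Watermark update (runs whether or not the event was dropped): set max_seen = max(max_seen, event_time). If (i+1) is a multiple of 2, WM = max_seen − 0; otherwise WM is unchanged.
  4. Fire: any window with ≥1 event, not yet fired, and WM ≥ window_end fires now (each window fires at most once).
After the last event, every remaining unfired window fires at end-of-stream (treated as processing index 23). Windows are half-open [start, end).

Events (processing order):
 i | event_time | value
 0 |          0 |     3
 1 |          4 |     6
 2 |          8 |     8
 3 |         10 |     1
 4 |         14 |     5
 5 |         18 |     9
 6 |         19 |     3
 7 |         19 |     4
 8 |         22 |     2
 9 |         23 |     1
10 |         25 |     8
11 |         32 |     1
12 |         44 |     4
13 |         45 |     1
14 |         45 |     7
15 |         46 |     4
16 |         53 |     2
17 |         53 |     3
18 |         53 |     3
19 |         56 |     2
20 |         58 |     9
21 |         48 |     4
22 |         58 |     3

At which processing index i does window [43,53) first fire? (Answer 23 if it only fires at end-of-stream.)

17

i=0 t=0 v=3: → [0,10); WM=−∞
i=1 t=4 v=6: → [4,14),[3,13),[2,12),[1,11),[0,10); WM=4
i=2 t=8 v=8: → [8,18),[7,17),[6,16),[5,15),[4,14),[3,13),[2,12),[1,11),[0,10); WM=4
i=3 t=10 v=1: → [10,20),[9,19),[8,18),[7,17),[6,16),[5,15),[4,14),[3,13),[2,12),[1,11); WM=10; [0,10) fires=8
i=4 t=14 v=5: → [14,24),[13,23),[12,22),[11,21),[10,20),[9,19),[8,18),[7,17),[6,16),[5,15); WM=10
i=5 t=18 v=9: → [18,28),[17,27),[16,26),[15,25),[14,24),[13,23),[12,22),[11,21),[10,20),[9,19); WM=18; [1,11) fires=8 [2,12) fires=8 [3,13) fires=8 [4,14) fires=8 [5,15) fires=8 [6,16) fires=8 [7,17) fires=8 [8,18) fires=8
i=6 t=19 v=3: → [19,29),[18,28),[17,27),[16,26),[15,25),[14,24),[13,23),[12,22),[11,21),[10,20); WM=18
i=7 t=19 v=4: → [19,29),[18,28),[17,27),[16,26),[15,25),[14,24),[13,23),[12,22),[11,21),[10,20); WM=19; [9,19) fires=9
i=8 t=22 v=2: → [22,32),[21,31),[20,30),[19,29),[18,28),[17,27),[16,26),[15,25),[14,24),[13,23); WM=19
i=9 t=23 v=1: → [23,33),[22,32),[21,31),[20,30),[19,29),[18,28),[17,27),[16,26),[15,25),[14,24); WM=23; [10,20) fires=9 [11,21) fires=9 [12,22) fires=9 [13,23) fires=9
i=10 t=25 v=8: → [25,35),[24,34),[23,33),[22,32),[21,31),[20,30),[19,29),[18,28),[17,27),[16,26); WM=23
i=11 t=32 v=1: → [32,42),[31,41),[30,40),[29,39),[28,38),[27,37),[26,36),[25,35),[24,34),[23,33); WM=32; [14,24) fires=9 [15,25) fires=9 [16,26) fires=9 [17,27) fires=9 [18,28) fires=9 [19,29) fires=8 [20,30) fires=8 [21,31) fires=8 [22,32) fires=8
i=12 t=44 v=4: → [44,54),[43,53),[42,52),[41,51),[40,50),[39,49),[38,48),[37,47),[36,46),[35,45); WM=32
i=13 t=45 v=1: → [45,55),[44,54),[43,53),[42,52),[41,51),[40,50),[39,49),[38,48),[37,47),[36,46); WM=45; [23,33) fires=8 [24,34) fires=8 [25,35) fires=8 [26,36) fires=1 [27,37) fires=1 [28,38) fires=1 [29,39) fires=1 [30,40) fires=1 [31,41) fires=1 [32,42) fires=1 [35,45) fires=4
i=14 t=45 v=7: → [45,55),[44,54),[43,53),[42,52),[41,51),[40,50),[39,49),[38,48),[37,47),[36,46); WM=45
i=15 t=46 v=4: → [46,56),[45,55),[44,54),[43,53),[42,52),[41,51),[40,50),[39,49),[38,48),[37,47); WM=46; [36,46) fires=7
i=16 t=53 v=2: → [53,63),[52,62),[51,61),[50,60),[49,59),[48,58),[47,57),[46,56),[45,55),[44,54); WM=46
i=17 t=53 v=3: → [53,63),[52,62),[51,61),[50,60),[49,59),[48,58),[47,57),[46,56),[45,55),[44,54); WM=53; [37,47) fires=7 [38,48) fires=7 [39,49) fires=7 [40,50) fires=7 [41,51) fires=7 [42,52) fires=7 [43,53) fires=7
i=18 t=53 v=3: → [53,63),[52,62),[51,61),[50,60),[49,59),[48,58),[47,57),[46,56),[45,55),[44,54); WM=53
i=19 t=56 v=2: → [56,66),[55,65),[54,64),[53,63),[52,62),[51,61),[50,60),[49,59),[48,58),[47,57); WM=56; [44,54) fires=7 [45,55) fires=7 [46,56) fires=4
i=20 t=58 v=9: → [58,68),[57,67),[56,66),[55,65),[54,64),[53,63),[52,62),[51,61),[50,60),[49,59); WM=56
i=21 t=48 v=4: DROP (t<56-0); WM=58; [47,57) fires=3 [48,58) fires=3
i=22 t=58 v=3: → [58,68),[57,67),[56,66),[55,65),[54,64),[53,63),[52,62),[51,61),[50,60),[49,59); WM=58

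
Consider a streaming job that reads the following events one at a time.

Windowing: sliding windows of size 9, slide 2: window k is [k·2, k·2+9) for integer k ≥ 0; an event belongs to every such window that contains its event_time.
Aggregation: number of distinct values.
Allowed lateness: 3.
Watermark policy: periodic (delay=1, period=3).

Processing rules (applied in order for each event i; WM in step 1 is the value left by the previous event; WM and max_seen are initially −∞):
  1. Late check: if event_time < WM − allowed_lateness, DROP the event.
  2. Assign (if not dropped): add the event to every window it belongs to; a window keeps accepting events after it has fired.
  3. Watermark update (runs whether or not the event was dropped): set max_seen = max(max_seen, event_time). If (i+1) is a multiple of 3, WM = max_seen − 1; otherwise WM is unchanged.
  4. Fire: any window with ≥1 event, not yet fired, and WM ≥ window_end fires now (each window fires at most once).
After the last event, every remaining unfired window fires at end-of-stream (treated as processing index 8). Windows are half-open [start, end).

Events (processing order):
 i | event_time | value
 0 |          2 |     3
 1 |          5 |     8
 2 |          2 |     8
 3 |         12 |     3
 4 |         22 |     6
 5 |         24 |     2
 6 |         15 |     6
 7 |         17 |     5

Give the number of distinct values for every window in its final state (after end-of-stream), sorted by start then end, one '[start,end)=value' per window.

i=0 t=2 v=3: → [2,11),[0,9); WM=−∞
i=1 t=5 v=8: → [4,13),[2,11),[0,9); WM=−∞
i=2 t=2 v=8: → [2,11),[0,9); WM=4
i=3 t=12 v=3: → [12,21),[10,19),[8,17),[6,15),[4,13); WM=4
i=4 t=22 v=6: → [22,31),[20,29),[18,27),[16,25),[14,23); WM=4
i=5 t=24 v=2: → [24,33),[22,31),[20,29),[18,27),[16,25); WM=23; [0,9) fires=2 [2,11) fires=2 [4,13) fires=2 [6,15) fires=1 [8,17) fires=1 [10,19) fires=1 [12,21) fires=1 [14,23) fires=1
i=6 t=15 v=6: DROP (t<23-3); WM=23
i=7 t=17 v=5: DROP (t<23-3); WM=23

[0,9)=2 [2,11)=2 [4,13)=2 [6,15)=1 [8,17)=1 [10,19)=1 [12,21)=1 [14,23)=1 [16,25)=2 [18,27)=2 [20,29)=2 [22,31)=2 [24,33)=1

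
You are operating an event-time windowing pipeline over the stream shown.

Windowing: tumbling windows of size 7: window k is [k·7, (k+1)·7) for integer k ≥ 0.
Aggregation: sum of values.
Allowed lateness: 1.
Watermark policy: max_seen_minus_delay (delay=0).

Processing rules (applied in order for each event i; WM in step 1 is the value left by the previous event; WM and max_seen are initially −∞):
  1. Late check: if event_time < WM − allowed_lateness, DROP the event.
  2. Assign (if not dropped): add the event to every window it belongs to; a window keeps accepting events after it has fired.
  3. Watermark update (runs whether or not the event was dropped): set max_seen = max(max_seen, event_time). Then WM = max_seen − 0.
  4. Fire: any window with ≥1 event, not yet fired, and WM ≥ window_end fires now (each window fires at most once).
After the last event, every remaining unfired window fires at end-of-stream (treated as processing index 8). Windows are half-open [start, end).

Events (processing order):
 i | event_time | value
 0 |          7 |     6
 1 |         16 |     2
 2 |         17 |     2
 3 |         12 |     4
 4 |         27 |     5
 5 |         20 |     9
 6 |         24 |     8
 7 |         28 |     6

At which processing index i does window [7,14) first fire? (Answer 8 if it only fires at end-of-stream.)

i=0 t=7 v=6: → [7,14); WM=7
i=1 t=16 v=2: → [14,21); WM=16; [7,14) fires=6
i=2 t=17 v=2: → [14,21); WM=17
i=3 t=12 v=4: DROP (t<17-1); WM=17
i=4 t=27 v=5: → [21,28); WM=27; [14,21) fires=4
i=5 t=20 v=9: DROP (t<27-1); WM=27
i=6 t=24 v=8: DROP (t<27-1); WM=27
i=7 t=28 v=6: → [28,35); WM=28; [21,28) fires=5

1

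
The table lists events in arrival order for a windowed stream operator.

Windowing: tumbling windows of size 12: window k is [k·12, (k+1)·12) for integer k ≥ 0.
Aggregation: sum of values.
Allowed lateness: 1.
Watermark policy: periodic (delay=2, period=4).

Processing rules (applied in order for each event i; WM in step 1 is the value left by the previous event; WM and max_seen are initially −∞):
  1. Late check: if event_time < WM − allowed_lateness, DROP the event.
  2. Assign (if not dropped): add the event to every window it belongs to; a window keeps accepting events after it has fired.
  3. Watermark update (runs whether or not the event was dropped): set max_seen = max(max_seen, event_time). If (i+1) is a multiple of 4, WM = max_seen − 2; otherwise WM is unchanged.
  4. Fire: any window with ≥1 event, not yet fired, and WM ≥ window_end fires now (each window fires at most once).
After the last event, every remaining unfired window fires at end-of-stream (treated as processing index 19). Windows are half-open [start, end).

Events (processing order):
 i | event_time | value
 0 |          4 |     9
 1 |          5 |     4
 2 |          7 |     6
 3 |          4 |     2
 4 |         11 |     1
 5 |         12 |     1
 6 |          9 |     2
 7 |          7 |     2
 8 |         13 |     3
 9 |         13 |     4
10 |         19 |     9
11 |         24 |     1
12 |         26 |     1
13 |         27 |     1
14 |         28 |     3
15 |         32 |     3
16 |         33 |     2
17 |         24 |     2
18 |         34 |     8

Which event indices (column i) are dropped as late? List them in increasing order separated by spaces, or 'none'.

17

i=0 t=4 v=9: → [0,12); WM=−∞
i=1 t=5 v=4: → [0,12); WM=−∞
i=2 t=7 v=6: → [0,12); WM=−∞
i=3 t=4 v=2: → [0,12); WM=5
i=4 t=11 v=1: → [0,12); WM=5
i=5 t=12 v=1: → [12,24); WM=5
i=6 t=9 v=2: → [0,12); WM=5
i=7 t=7 v=2: → [0,12); WM=10
i=8 t=13 v=3: → [12,24); WM=10
i=9 t=13 v=4: → [12,24); WM=10
i=10 t=19 v=9: → [12,24); WM=10
i=11 t=24 v=1: → [24,36); WM=22; [0,12) fires=26
i=12 t=26 v=1: → [24,36); WM=22
i=13 t=27 v=1: → [24,36); WM=22
i=14 t=28 v=3: → [24,36); WM=22
i=15 t=32 v=3: → [24,36); WM=30; [12,24) fires=17
i=16 t=33 v=2: → [24,36); WM=30
i=17 t=24 v=2: DROP (t<30-1); WM=30
i=18 t=34 v=8: → [24,36); WM=30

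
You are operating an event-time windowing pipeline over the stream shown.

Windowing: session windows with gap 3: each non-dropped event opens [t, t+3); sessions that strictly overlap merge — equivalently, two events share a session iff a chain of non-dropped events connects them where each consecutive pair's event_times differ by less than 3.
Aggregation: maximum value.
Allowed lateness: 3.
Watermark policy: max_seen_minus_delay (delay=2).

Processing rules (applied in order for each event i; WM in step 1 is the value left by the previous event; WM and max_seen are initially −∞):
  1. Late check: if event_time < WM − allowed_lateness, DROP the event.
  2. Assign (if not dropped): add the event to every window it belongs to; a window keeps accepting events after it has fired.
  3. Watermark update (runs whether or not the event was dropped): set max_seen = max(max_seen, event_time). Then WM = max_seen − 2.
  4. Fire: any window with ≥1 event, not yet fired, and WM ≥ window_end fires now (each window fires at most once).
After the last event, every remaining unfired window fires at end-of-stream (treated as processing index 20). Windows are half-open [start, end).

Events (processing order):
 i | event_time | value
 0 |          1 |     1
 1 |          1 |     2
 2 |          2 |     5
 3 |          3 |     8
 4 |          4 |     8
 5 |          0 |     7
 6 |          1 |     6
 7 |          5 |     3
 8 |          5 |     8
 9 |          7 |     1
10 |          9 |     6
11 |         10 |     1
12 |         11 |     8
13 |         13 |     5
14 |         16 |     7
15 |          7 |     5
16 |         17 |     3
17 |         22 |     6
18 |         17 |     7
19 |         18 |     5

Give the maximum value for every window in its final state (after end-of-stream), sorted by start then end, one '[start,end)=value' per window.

[0,16)=8 [16,21)=7 [22,25)=6

i=0 t=1 v=1: → [1,4); WM=-1
i=1 t=1 v=2: → [1,4); WM=-1
i=2 t=2 v=5: → [1,5); WM=0
i=3 t=3 v=8: → [1,6); WM=1
i=4 t=4 v=8: → [1,7); WM=2
i=5 t=0 v=7: → [0,7); WM=2
i=6 t=1 v=6: → [0,7); WM=2
i=7 t=5 v=3: → [0,8); WM=3
i=8 t=5 v=8: → [0,8); WM=3
i=9 t=7 v=1: → [0,10); WM=5
i=10 t=9 v=6: → [0,12); WM=7
i=11 t=10 v=1: → [0,13); WM=8
i=12 t=11 v=8: → [0,14); WM=9
i=13 t=13 v=5: → [0,16); WM=11
i=14 t=16 v=7: → [16,19); WM=14
i=15 t=7 v=5: DROP (t<14-3); WM=14
i=16 t=17 v=3: → [16,20); WM=15
i=17 t=22 v=6: → [22,25); WM=20
i=18 t=17 v=7: → [16,20); WM=20
i=19 t=18 v=5: → [16,21); WM=20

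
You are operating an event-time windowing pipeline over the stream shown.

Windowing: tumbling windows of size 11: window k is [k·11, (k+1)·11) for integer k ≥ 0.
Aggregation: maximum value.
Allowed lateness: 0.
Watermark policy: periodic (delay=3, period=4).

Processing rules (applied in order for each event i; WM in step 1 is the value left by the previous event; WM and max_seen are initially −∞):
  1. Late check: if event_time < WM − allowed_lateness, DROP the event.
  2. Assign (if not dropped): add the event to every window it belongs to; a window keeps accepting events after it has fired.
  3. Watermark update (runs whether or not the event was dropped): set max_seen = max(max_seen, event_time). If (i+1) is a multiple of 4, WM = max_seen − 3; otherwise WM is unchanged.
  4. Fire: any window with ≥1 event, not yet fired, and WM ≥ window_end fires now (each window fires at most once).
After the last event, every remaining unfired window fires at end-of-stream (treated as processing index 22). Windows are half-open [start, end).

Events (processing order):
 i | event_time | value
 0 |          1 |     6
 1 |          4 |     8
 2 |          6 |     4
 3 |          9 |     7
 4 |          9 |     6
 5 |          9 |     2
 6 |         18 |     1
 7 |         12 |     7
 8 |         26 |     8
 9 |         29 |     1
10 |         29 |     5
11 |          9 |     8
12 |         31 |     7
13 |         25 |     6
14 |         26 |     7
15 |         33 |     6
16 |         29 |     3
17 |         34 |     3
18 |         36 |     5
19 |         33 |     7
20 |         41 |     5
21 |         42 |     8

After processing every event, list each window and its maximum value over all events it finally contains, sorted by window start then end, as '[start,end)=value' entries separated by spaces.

[0,11)=8 [11,22)=7 [22,33)=8 [33,44)=8

i=0 t=1 v=6: → [0,11); WM=−∞
i=1 t=4 v=8: → [0,11); WM=−∞
i=2 t=6 v=4: → [0,11); WM=−∞
i=3 t=9 v=7: → [0,11); WM=6
i=4 t=9 v=6: → [0,11); WM=6
i=5 t=9 v=2: → [0,11); WM=6
i=6 t=18 v=1: → [11,22); WM=6
i=7 t=12 v=7: → [11,22); WM=15; [0,11) fires=8
i=8 t=26 v=8: → [22,33); WM=15
i=9 t=29 v=1: → [22,33); WM=15
i=10 t=29 v=5: → [22,33); WM=15
i=11 t=9 v=8: DROP (t<15-0); WM=26; [11,22) fires=7
i=12 t=31 v=7: → [22,33); WM=26
i=13 t=25 v=6: DROP (t<26-0); WM=26
i=14 t=26 v=7: → [22,33); WM=26
i=15 t=33 v=6: → [33,44); WM=30
i=16 t=29 v=3: DROP (t<30-0); WM=30
i=17 t=34 v=3: → [33,44); WM=30
i=18 t=36 v=5: → [33,44); WM=30
i=19 t=33 v=7: → [33,44); WM=33; [22,33) fires=8
i=20 t=41 v=5: → [33,44); WM=33
i=21 t=42 v=8: → [33,44); WM=33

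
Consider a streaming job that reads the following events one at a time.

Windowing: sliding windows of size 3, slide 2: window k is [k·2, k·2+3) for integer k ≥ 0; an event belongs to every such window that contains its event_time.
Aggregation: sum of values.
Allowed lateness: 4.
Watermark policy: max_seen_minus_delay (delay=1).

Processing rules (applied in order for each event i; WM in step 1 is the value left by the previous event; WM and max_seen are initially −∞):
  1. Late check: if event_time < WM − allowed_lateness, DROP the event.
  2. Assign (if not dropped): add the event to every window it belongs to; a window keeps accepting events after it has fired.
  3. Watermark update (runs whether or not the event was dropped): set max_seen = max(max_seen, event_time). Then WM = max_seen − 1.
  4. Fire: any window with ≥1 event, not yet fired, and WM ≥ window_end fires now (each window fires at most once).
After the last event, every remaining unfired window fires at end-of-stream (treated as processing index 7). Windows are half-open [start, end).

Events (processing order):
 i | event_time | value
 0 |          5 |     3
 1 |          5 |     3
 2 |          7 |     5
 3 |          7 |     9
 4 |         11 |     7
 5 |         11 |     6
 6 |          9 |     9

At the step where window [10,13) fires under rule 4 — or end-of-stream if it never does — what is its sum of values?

i=0 t=5 v=3: → [4,7); WM=4
i=1 t=5 v=3: → [4,7); WM=4
i=2 t=7 v=5: → [6,9); WM=6
i=3 t=7 v=9: → [6,9); WM=6
i=4 t=11 v=7: → [10,13); WM=10; [4,7) fires=6 [6,9) fires=14
i=5 t=11 v=6: → [10,13); WM=10
i=6 t=9 v=9: → [8,11); WM=10

13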